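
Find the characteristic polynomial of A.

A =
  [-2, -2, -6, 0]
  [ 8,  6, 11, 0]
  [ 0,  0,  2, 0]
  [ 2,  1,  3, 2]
x^4 - 8*x^3 + 24*x^2 - 32*x + 16

Expanding det(x·I − A) (e.g. by cofactor expansion or by noting that A is similar to its Jordan form J, which has the same characteristic polynomial as A) gives
  χ_A(x) = x^4 - 8*x^3 + 24*x^2 - 32*x + 16
which factors as (x - 2)^4. The eigenvalues (with algebraic multiplicities) are λ = 2 with multiplicity 4.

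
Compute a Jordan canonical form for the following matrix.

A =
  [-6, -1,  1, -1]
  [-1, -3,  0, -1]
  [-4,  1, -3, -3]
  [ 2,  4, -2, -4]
J_3(-4) ⊕ J_1(-4)

The characteristic polynomial is
  det(x·I − A) = x^4 + 16*x^3 + 96*x^2 + 256*x + 256 = (x + 4)^4

Eigenvalues and multiplicities (the geometric multiplicity of λ is n − rank(A − λI), which equals the number of Jordan blocks for λ):
  λ = -4: algebraic multiplicity = 4, geometric multiplicity = 2

Determining the block sizes for each eigenvalue:
  λ = -4: with am = 4 and gm = 2, the partition is not yet determined (e.g. several partitions of 4 into 2 parts exist). Let N = A − (-4)·I. Computing rank(N^1) = 2, rank(N^2) = 1, rank(N^3) = 0; the number of blocks of size ≥ j is rank(N^{j−1}) − rank(N^j), giving [2, 1, 1]. So we have 1 block(s) of size 3, 1 block(s) of size 1 → block sizes [3, 1]

Assembling the blocks gives a Jordan form
J =
  [-4,  1,  0,  0]
  [ 0, -4,  1,  0]
  [ 0,  0, -4,  0]
  [ 0,  0,  0, -4]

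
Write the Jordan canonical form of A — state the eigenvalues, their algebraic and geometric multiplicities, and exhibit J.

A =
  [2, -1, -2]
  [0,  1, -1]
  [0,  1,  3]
J_3(2)

The characteristic polynomial is
  det(x·I − A) = x^3 - 6*x^2 + 12*x - 8 = (x - 2)^3

Eigenvalues and multiplicities (the geometric multiplicity of λ is n − rank(A − λI), which equals the number of Jordan blocks for λ):
  λ = 2: algebraic multiplicity = 3, geometric multiplicity = 1

Determining the block sizes for each eigenvalue:
  λ = 2: one block (gm = 1), so the single block has size am = 3 → block sizes [3]

Assembling the blocks gives a Jordan form
J =
  [2, 1, 0]
  [0, 2, 1]
  [0, 0, 2]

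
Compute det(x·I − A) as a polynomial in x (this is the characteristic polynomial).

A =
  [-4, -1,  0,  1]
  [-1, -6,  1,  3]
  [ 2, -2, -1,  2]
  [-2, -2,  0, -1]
x^4 + 12*x^3 + 54*x^2 + 108*x + 81

Expanding det(x·I − A) (e.g. by cofactor expansion or by noting that A is similar to its Jordan form J, which has the same characteristic polynomial as A) gives
  χ_A(x) = x^4 + 12*x^3 + 54*x^2 + 108*x + 81
which factors as (x + 3)^4. The eigenvalues (with algebraic multiplicities) are λ = -3 with multiplicity 4.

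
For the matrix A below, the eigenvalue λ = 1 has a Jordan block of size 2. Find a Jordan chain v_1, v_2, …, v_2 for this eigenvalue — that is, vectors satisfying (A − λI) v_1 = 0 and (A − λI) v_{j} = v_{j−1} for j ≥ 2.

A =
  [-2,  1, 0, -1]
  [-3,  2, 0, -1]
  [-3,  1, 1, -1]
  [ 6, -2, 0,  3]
A Jordan chain for λ = 1 of length 2:
v_1 = (-3, -3, -3, 6)ᵀ
v_2 = (1, 0, 0, 0)ᵀ

Let N = A − (1)·I. We want v_2 with N^2 v_2 = 0 but N^1 v_2 ≠ 0; then v_{j-1} := N · v_j for j = 2, …, 2.

Pick v_2 = (1, 0, 0, 0)ᵀ.
Then v_1 = N · v_2 = (-3, -3, -3, 6)ᵀ.

Sanity check: (A − (1)·I) v_1 = (0, 0, 0, 0)ᵀ = 0. ✓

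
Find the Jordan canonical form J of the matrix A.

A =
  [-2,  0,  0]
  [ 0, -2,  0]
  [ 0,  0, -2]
J_1(-2) ⊕ J_1(-2) ⊕ J_1(-2)

The characteristic polynomial is
  det(x·I − A) = x^3 + 6*x^2 + 12*x + 8 = (x + 2)^3

Eigenvalues and multiplicities (the geometric multiplicity of λ is n − rank(A − λI), which equals the number of Jordan blocks for λ):
  λ = -2: algebraic multiplicity = 3, geometric multiplicity = 3

Determining the block sizes for each eigenvalue:
  λ = -2: gm = am = 3, so every block has size 1 → block sizes [1, 1, 1]

Assembling the blocks gives a Jordan form
J =
  [-2,  0,  0]
  [ 0, -2,  0]
  [ 0,  0, -2]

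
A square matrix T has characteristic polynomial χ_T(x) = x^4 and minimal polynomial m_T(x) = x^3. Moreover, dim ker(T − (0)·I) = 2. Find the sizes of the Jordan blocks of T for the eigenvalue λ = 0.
Block sizes for λ = 0: [3, 1]

Step 1 — from the characteristic polynomial, algebraic multiplicity of λ = 0 is 4. From dim ker(T − (0)·I) = 2, there are exactly 2 Jordan blocks for λ = 0.
Step 2 — from the minimal polynomial, the factor (x − 0)^3 tells us the largest block for λ = 0 has size 3.
Step 3 — with total size 4, 2 blocks, and largest block 3, the block sizes (in nonincreasing order) are [3, 1].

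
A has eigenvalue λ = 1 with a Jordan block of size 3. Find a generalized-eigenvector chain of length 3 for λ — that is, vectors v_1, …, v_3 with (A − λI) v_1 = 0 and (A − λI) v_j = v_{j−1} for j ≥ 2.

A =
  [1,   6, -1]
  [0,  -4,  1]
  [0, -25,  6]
A Jordan chain for λ = 1 of length 3:
v_1 = (-5, 0, 0)ᵀ
v_2 = (6, -5, -25)ᵀ
v_3 = (0, 1, 0)ᵀ

Let N = A − (1)·I. We want v_3 with N^3 v_3 = 0 but N^2 v_3 ≠ 0; then v_{j-1} := N · v_j for j = 3, …, 2.

Pick v_3 = (0, 1, 0)ᵀ.
Then v_2 = N · v_3 = (6, -5, -25)ᵀ.
Then v_1 = N · v_2 = (-5, 0, 0)ᵀ.

Sanity check: (A − (1)·I) v_1 = (0, 0, 0)ᵀ = 0. ✓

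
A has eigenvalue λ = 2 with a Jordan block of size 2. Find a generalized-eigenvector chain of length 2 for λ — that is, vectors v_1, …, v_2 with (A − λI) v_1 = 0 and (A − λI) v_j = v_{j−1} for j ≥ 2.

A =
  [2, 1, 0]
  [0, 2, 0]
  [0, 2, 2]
A Jordan chain for λ = 2 of length 2:
v_1 = (1, 0, 2)ᵀ
v_2 = (0, 1, 0)ᵀ

Let N = A − (2)·I. We want v_2 with N^2 v_2 = 0 but N^1 v_2 ≠ 0; then v_{j-1} := N · v_j for j = 2, …, 2.

Pick v_2 = (0, 1, 0)ᵀ.
Then v_1 = N · v_2 = (1, 0, 2)ᵀ.

Sanity check: (A − (2)·I) v_1 = (0, 0, 0)ᵀ = 0. ✓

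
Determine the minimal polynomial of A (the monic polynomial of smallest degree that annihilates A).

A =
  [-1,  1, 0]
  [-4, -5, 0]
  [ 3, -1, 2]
x^3 + 4*x^2 - 3*x - 18

The characteristic polynomial is χ_A(x) = (x - 2)*(x + 3)^2, so the eigenvalues are known. The minimal polynomial is
  m_A(x) = Π_λ (x − λ)^{k_λ}
where k_λ is the size of the *largest* Jordan block for λ (equivalently, the smallest k with (A − λI)^k v = 0 for every generalised eigenvector v of λ).

  λ = -3: largest Jordan block has size 2, contributing (x + 3)^2
  λ = 2: largest Jordan block has size 1, contributing (x − 2)

So m_A(x) = (x - 2)*(x + 3)^2 = x^3 + 4*x^2 - 3*x - 18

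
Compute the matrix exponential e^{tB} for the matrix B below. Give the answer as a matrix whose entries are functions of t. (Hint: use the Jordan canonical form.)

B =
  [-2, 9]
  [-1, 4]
e^{tB} =
  [-3*t*exp(t) + exp(t), 9*t*exp(t)]
  [-t*exp(t), 3*t*exp(t) + exp(t)]

Strategy: write B = P · J · P⁻¹ where J is a Jordan canonical form, so e^{tB} = P · e^{tJ} · P⁻¹, and e^{tJ} can be computed block-by-block.

B has Jordan form
J =
  [1, 1]
  [0, 1]
(up to reordering of blocks).

Per-block formulas:
  For a 2×2 Jordan block J_2(1): exp(t · J_2(1)) = e^(1t)·(I + t·N), where N is the 2×2 nilpotent shift.

After assembling e^{tJ} and conjugating by P, we get:

e^{tB} =
  [-3*t*exp(t) + exp(t), 9*t*exp(t)]
  [-t*exp(t), 3*t*exp(t) + exp(t)]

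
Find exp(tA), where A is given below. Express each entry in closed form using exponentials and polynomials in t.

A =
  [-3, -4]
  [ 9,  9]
e^{tA} =
  [-6*t*exp(3*t) + exp(3*t), -4*t*exp(3*t)]
  [9*t*exp(3*t), 6*t*exp(3*t) + exp(3*t)]

Strategy: write A = P · J · P⁻¹ where J is a Jordan canonical form, so e^{tA} = P · e^{tJ} · P⁻¹, and e^{tJ} can be computed block-by-block.

A has Jordan form
J =
  [3, 1]
  [0, 3]
(up to reordering of blocks).

Per-block formulas:
  For a 2×2 Jordan block J_2(3): exp(t · J_2(3)) = e^(3t)·(I + t·N), where N is the 2×2 nilpotent shift.

After assembling e^{tJ} and conjugating by P, we get:

e^{tA} =
  [-6*t*exp(3*t) + exp(3*t), -4*t*exp(3*t)]
  [9*t*exp(3*t), 6*t*exp(3*t) + exp(3*t)]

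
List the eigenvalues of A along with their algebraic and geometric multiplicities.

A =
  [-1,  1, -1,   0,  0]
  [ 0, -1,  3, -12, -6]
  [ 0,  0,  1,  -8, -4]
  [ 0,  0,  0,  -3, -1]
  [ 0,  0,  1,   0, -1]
λ = -1: alg = 5, geom = 2

Step 1 — factor the characteristic polynomial to read off the algebraic multiplicities:
  χ_A(x) = (x + 1)^5

Step 2 — compute geometric multiplicities via the rank-nullity identity g(λ) = n − rank(A − λI):
  rank(A − (-1)·I) = 3, so dim ker(A − (-1)·I) = n − 3 = 2

Summary:
  λ = -1: algebraic multiplicity = 5, geometric multiplicity = 2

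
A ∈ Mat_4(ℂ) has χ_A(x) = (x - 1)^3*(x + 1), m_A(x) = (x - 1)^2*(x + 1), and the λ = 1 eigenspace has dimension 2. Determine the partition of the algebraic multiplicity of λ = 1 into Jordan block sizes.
Block sizes for λ = 1: [2, 1]

Step 1 — from the characteristic polynomial, algebraic multiplicity of λ = 1 is 3. From dim ker(A − (1)·I) = 2, there are exactly 2 Jordan blocks for λ = 1.
Step 2 — from the minimal polynomial, the factor (x − 1)^2 tells us the largest block for λ = 1 has size 2.
Step 3 — with total size 3, 2 blocks, and largest block 2, the block sizes (in nonincreasing order) are [2, 1].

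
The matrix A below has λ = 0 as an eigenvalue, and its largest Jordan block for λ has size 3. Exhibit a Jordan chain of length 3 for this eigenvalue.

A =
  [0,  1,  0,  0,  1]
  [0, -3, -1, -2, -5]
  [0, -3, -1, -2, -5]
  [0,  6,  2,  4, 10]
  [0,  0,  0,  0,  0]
A Jordan chain for λ = 0 of length 3:
v_1 = (-3, 0, 0, 0, 0)ᵀ
v_2 = (1, -3, -3, 6, 0)ᵀ
v_3 = (0, 1, 0, 0, 0)ᵀ

Let N = A − (0)·I. We want v_3 with N^3 v_3 = 0 but N^2 v_3 ≠ 0; then v_{j-1} := N · v_j for j = 3, …, 2.

Pick v_3 = (0, 1, 0, 0, 0)ᵀ.
Then v_2 = N · v_3 = (1, -3, -3, 6, 0)ᵀ.
Then v_1 = N · v_2 = (-3, 0, 0, 0, 0)ᵀ.

Sanity check: (A − (0)·I) v_1 = (0, 0, 0, 0, 0)ᵀ = 0. ✓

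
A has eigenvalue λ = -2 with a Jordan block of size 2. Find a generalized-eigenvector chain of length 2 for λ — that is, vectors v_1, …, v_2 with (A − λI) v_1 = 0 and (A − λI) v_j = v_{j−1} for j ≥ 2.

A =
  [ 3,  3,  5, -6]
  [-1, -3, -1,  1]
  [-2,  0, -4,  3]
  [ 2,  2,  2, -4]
A Jordan chain for λ = -2 of length 2:
v_1 = (5, -1, -2, 2)ᵀ
v_2 = (1, 0, 0, 0)ᵀ

Let N = A − (-2)·I. We want v_2 with N^2 v_2 = 0 but N^1 v_2 ≠ 0; then v_{j-1} := N · v_j for j = 2, …, 2.

Pick v_2 = (1, 0, 0, 0)ᵀ.
Then v_1 = N · v_2 = (5, -1, -2, 2)ᵀ.

Sanity check: (A − (-2)·I) v_1 = (0, 0, 0, 0)ᵀ = 0. ✓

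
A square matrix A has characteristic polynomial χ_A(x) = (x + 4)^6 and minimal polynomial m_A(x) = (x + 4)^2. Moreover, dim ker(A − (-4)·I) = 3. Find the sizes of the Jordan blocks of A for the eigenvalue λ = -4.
Block sizes for λ = -4: [2, 2, 2]

Step 1 — from the characteristic polynomial, algebraic multiplicity of λ = -4 is 6. From dim ker(A − (-4)·I) = 3, there are exactly 3 Jordan blocks for λ = -4.
Step 2 — from the minimal polynomial, the factor (x + 4)^2 tells us the largest block for λ = -4 has size 2.
Step 3 — with total size 6, 3 blocks, and largest block 2, the block sizes (in nonincreasing order) are [2, 2, 2].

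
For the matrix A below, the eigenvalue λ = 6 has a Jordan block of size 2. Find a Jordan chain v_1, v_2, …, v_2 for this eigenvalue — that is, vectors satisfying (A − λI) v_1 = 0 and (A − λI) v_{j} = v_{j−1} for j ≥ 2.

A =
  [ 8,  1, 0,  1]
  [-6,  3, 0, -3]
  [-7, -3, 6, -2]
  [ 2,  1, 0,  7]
A Jordan chain for λ = 6 of length 2:
v_1 = (2, -6, -7, 2)ᵀ
v_2 = (1, 0, 0, 0)ᵀ

Let N = A − (6)·I. We want v_2 with N^2 v_2 = 0 but N^1 v_2 ≠ 0; then v_{j-1} := N · v_j for j = 2, …, 2.

Pick v_2 = (1, 0, 0, 0)ᵀ.
Then v_1 = N · v_2 = (2, -6, -7, 2)ᵀ.

Sanity check: (A − (6)·I) v_1 = (0, 0, 0, 0)ᵀ = 0. ✓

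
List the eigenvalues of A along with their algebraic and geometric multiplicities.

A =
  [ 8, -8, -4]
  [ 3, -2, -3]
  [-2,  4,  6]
λ = 4: alg = 3, geom = 2

Step 1 — factor the characteristic polynomial to read off the algebraic multiplicities:
  χ_A(x) = (x - 4)^3

Step 2 — compute geometric multiplicities via the rank-nullity identity g(λ) = n − rank(A − λI):
  rank(A − (4)·I) = 1, so dim ker(A − (4)·I) = n − 1 = 2

Summary:
  λ = 4: algebraic multiplicity = 3, geometric multiplicity = 2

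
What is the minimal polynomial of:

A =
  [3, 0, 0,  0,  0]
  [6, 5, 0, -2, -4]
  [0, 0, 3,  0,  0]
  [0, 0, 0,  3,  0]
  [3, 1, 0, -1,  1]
x^2 - 6*x + 9

The characteristic polynomial is χ_A(x) = (x - 3)^5, so the eigenvalues are known. The minimal polynomial is
  m_A(x) = Π_λ (x − λ)^{k_λ}
where k_λ is the size of the *largest* Jordan block for λ (equivalently, the smallest k with (A − λI)^k v = 0 for every generalised eigenvector v of λ).

  λ = 3: largest Jordan block has size 2, contributing (x − 3)^2

So m_A(x) = (x - 3)^2 = x^2 - 6*x + 9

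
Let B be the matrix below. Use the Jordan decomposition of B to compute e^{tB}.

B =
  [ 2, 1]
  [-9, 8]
e^{tB} =
  [-3*t*exp(5*t) + exp(5*t), t*exp(5*t)]
  [-9*t*exp(5*t), 3*t*exp(5*t) + exp(5*t)]

Strategy: write B = P · J · P⁻¹ where J is a Jordan canonical form, so e^{tB} = P · e^{tJ} · P⁻¹, and e^{tJ} can be computed block-by-block.

B has Jordan form
J =
  [5, 1]
  [0, 5]
(up to reordering of blocks).

Per-block formulas:
  For a 2×2 Jordan block J_2(5): exp(t · J_2(5)) = e^(5t)·(I + t·N), where N is the 2×2 nilpotent shift.

After assembling e^{tJ} and conjugating by P, we get:

e^{tB} =
  [-3*t*exp(5*t) + exp(5*t), t*exp(5*t)]
  [-9*t*exp(5*t), 3*t*exp(5*t) + exp(5*t)]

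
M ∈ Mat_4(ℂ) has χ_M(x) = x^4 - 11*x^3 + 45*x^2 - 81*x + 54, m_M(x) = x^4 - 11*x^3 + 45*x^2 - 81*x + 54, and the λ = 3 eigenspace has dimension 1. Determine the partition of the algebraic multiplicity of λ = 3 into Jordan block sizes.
Block sizes for λ = 3: [3]

Step 1 — from the characteristic polynomial, algebraic multiplicity of λ = 3 is 3. From dim ker(M − (3)·I) = 1, there are exactly 1 Jordan blocks for λ = 3.
Step 2 — from the minimal polynomial, the factor (x − 3)^3 tells us the largest block for λ = 3 has size 3.
Step 3 — with total size 3, 1 blocks, and largest block 3, the block sizes (in nonincreasing order) are [3].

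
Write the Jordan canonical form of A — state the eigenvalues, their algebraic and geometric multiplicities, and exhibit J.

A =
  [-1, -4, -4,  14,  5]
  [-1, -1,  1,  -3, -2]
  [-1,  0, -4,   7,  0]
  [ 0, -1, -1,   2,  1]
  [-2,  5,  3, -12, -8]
J_2(-3) ⊕ J_3(-2)

The characteristic polynomial is
  det(x·I − A) = x^5 + 12*x^4 + 57*x^3 + 134*x^2 + 156*x + 72 = (x + 2)^3*(x + 3)^2

Eigenvalues and multiplicities (the geometric multiplicity of λ is n − rank(A − λI), which equals the number of Jordan blocks for λ):
  λ = -3: algebraic multiplicity = 2, geometric multiplicity = 1
  λ = -2: algebraic multiplicity = 3, geometric multiplicity = 1

Determining the block sizes for each eigenvalue:
  λ = -3: one block (gm = 1), so the single block has size am = 2 → block sizes [2]
  λ = -2: one block (gm = 1), so the single block has size am = 3 → block sizes [3]

Assembling the blocks gives a Jordan form
J =
  [-3,  1,  0,  0,  0]
  [ 0, -3,  0,  0,  0]
  [ 0,  0, -2,  1,  0]
  [ 0,  0,  0, -2,  1]
  [ 0,  0,  0,  0, -2]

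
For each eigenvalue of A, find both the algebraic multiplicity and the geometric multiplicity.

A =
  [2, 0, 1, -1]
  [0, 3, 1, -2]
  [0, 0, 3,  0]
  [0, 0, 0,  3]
λ = 2: alg = 1, geom = 1; λ = 3: alg = 3, geom = 2

Step 1 — factor the characteristic polynomial to read off the algebraic multiplicities:
  χ_A(x) = (x - 3)^3*(x - 2)

Step 2 — compute geometric multiplicities via the rank-nullity identity g(λ) = n − rank(A − λI):
  rank(A − (2)·I) = 3, so dim ker(A − (2)·I) = n − 3 = 1
  rank(A − (3)·I) = 2, so dim ker(A − (3)·I) = n − 2 = 2

Summary:
  λ = 2: algebraic multiplicity = 1, geometric multiplicity = 1
  λ = 3: algebraic multiplicity = 3, geometric multiplicity = 2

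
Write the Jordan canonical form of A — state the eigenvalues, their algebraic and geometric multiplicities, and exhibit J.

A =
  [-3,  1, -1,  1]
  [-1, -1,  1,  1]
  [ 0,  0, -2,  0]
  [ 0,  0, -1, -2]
J_3(-2) ⊕ J_1(-2)

The characteristic polynomial is
  det(x·I − A) = x^4 + 8*x^3 + 24*x^2 + 32*x + 16 = (x + 2)^4

Eigenvalues and multiplicities (the geometric multiplicity of λ is n − rank(A − λI), which equals the number of Jordan blocks for λ):
  λ = -2: algebraic multiplicity = 4, geometric multiplicity = 2

Determining the block sizes for each eigenvalue:
  λ = -2: with am = 4 and gm = 2, the partition is not yet determined (e.g. several partitions of 4 into 2 parts exist). Let N = A − (-2)·I. Computing rank(N^1) = 2, rank(N^2) = 1, rank(N^3) = 0; the number of blocks of size ≥ j is rank(N^{j−1}) − rank(N^j), giving [2, 1, 1]. So we have 1 block(s) of size 3, 1 block(s) of size 1 → block sizes [3, 1]

Assembling the blocks gives a Jordan form
J =
  [-2,  1,  0,  0]
  [ 0, -2,  1,  0]
  [ 0,  0, -2,  0]
  [ 0,  0,  0, -2]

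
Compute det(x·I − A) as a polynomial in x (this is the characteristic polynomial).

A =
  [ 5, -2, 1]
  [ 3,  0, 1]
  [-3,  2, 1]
x^3 - 6*x^2 + 12*x - 8

Expanding det(x·I − A) (e.g. by cofactor expansion or by noting that A is similar to its Jordan form J, which has the same characteristic polynomial as A) gives
  χ_A(x) = x^3 - 6*x^2 + 12*x - 8
which factors as (x - 2)^3. The eigenvalues (with algebraic multiplicities) are λ = 2 with multiplicity 3.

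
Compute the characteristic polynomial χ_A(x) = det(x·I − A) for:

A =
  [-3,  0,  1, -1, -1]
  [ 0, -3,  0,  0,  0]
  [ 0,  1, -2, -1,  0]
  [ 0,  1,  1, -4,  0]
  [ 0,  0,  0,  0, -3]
x^5 + 15*x^4 + 90*x^3 + 270*x^2 + 405*x + 243

Expanding det(x·I − A) (e.g. by cofactor expansion or by noting that A is similar to its Jordan form J, which has the same characteristic polynomial as A) gives
  χ_A(x) = x^5 + 15*x^4 + 90*x^3 + 270*x^2 + 405*x + 243
which factors as (x + 3)^5. The eigenvalues (with algebraic multiplicities) are λ = -3 with multiplicity 5.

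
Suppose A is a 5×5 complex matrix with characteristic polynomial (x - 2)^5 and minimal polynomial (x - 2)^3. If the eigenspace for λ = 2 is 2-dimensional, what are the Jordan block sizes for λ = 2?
Block sizes for λ = 2: [3, 2]

Step 1 — from the characteristic polynomial, algebraic multiplicity of λ = 2 is 5. From dim ker(A − (2)·I) = 2, there are exactly 2 Jordan blocks for λ = 2.
Step 2 — from the minimal polynomial, the factor (x − 2)^3 tells us the largest block for λ = 2 has size 3.
Step 3 — with total size 5, 2 blocks, and largest block 3, the block sizes (in nonincreasing order) are [3, 2].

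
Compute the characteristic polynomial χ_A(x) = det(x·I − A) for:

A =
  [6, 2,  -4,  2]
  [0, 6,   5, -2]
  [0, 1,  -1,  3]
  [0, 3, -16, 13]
x^4 - 24*x^3 + 216*x^2 - 864*x + 1296

Expanding det(x·I − A) (e.g. by cofactor expansion or by noting that A is similar to its Jordan form J, which has the same characteristic polynomial as A) gives
  χ_A(x) = x^4 - 24*x^3 + 216*x^2 - 864*x + 1296
which factors as (x - 6)^4. The eigenvalues (with algebraic multiplicities) are λ = 6 with multiplicity 4.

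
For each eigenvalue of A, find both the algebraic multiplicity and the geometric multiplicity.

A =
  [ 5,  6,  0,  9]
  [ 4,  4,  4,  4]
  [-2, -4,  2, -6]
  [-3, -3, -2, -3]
λ = 2: alg = 4, geom = 2

Step 1 — factor the characteristic polynomial to read off the algebraic multiplicities:
  χ_A(x) = (x - 2)^4

Step 2 — compute geometric multiplicities via the rank-nullity identity g(λ) = n − rank(A − λI):
  rank(A − (2)·I) = 2, so dim ker(A − (2)·I) = n − 2 = 2

Summary:
  λ = 2: algebraic multiplicity = 4, geometric multiplicity = 2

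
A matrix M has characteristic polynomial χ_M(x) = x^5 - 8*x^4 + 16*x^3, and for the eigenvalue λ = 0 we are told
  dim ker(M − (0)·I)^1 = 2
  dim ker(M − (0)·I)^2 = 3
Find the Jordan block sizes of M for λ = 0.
Block sizes for λ = 0: [2, 1]

From the dimensions of kernels of powers, the number of Jordan blocks of size at least j is d_j − d_{j−1} where d_j = dim ker(N^j) (with d_0 = 0). Computing the differences gives [2, 1].
The number of blocks of size exactly k is (#blocks of size ≥ k) − (#blocks of size ≥ k + 1), so the partition is: 1 block(s) of size 1, 1 block(s) of size 2.
In nonincreasing order the block sizes are [2, 1].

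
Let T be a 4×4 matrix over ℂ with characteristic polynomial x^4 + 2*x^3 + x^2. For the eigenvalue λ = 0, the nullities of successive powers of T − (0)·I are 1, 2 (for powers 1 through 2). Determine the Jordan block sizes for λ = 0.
Block sizes for λ = 0: [2]

From the dimensions of kernels of powers, the number of Jordan blocks of size at least j is d_j − d_{j−1} where d_j = dim ker(N^j) (with d_0 = 0). Computing the differences gives [1, 1].
The number of blocks of size exactly k is (#blocks of size ≥ k) − (#blocks of size ≥ k + 1), so the partition is: 1 block(s) of size 2.
In nonincreasing order the block sizes are [2].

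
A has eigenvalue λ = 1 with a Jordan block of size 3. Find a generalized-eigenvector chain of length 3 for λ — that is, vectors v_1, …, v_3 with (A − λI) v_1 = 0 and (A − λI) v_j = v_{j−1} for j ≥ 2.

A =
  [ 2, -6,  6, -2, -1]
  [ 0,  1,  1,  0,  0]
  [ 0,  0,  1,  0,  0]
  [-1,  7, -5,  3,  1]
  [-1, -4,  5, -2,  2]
A Jordan chain for λ = 1 of length 3:
v_1 = (3, 0, 0, 0, 3)ᵀ
v_2 = (13, 3, 0, -9, 10)ᵀ
v_3 = (1, 1, 3, 0, 0)ᵀ

Let N = A − (1)·I. We want v_3 with N^3 v_3 = 0 but N^2 v_3 ≠ 0; then v_{j-1} := N · v_j for j = 3, …, 2.

Pick v_3 = (1, 1, 3, 0, 0)ᵀ.
Then v_2 = N · v_3 = (13, 3, 0, -9, 10)ᵀ.
Then v_1 = N · v_2 = (3, 0, 0, 0, 3)ᵀ.

Sanity check: (A − (1)·I) v_1 = (0, 0, 0, 0, 0)ᵀ = 0. ✓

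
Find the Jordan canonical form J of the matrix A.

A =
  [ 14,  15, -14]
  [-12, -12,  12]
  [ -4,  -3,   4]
J_2(0) ⊕ J_1(6)

The characteristic polynomial is
  det(x·I − A) = x^3 - 6*x^2 = x^2*(x - 6)

Eigenvalues and multiplicities (the geometric multiplicity of λ is n − rank(A − λI), which equals the number of Jordan blocks for λ):
  λ = 0: algebraic multiplicity = 2, geometric multiplicity = 1
  λ = 6: algebraic multiplicity = 1, geometric multiplicity = 1

Determining the block sizes for each eigenvalue:
  λ = 0: one block (gm = 1), so the single block has size am = 2 → block sizes [2]
  λ = 6: one block (gm = 1), so the single block has size am = 1 → block sizes [1]

Assembling the blocks gives a Jordan form
J =
  [0, 1, 0]
  [0, 0, 0]
  [0, 0, 6]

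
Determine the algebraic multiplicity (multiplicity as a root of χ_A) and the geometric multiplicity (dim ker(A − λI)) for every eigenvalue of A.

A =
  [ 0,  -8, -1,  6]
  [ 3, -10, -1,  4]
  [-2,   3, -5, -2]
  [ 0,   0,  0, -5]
λ = -5: alg = 4, geom = 2

Step 1 — factor the characteristic polynomial to read off the algebraic multiplicities:
  χ_A(x) = (x + 5)^4

Step 2 — compute geometric multiplicities via the rank-nullity identity g(λ) = n − rank(A − λI):
  rank(A − (-5)·I) = 2, so dim ker(A − (-5)·I) = n − 2 = 2

Summary:
  λ = -5: algebraic multiplicity = 4, geometric multiplicity = 2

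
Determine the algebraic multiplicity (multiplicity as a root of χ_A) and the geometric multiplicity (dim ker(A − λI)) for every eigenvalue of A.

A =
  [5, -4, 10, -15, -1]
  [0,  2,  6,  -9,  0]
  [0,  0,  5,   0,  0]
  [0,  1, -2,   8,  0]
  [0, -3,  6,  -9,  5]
λ = 5: alg = 5, geom = 3

Step 1 — factor the characteristic polynomial to read off the algebraic multiplicities:
  χ_A(x) = (x - 5)^5

Step 2 — compute geometric multiplicities via the rank-nullity identity g(λ) = n − rank(A − λI):
  rank(A − (5)·I) = 2, so dim ker(A − (5)·I) = n − 2 = 3

Summary:
  λ = 5: algebraic multiplicity = 5, geometric multiplicity = 3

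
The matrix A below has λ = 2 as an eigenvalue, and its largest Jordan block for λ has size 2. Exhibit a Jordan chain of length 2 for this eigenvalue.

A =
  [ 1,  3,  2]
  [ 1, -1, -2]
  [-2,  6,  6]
A Jordan chain for λ = 2 of length 2:
v_1 = (-1, 1, -2)ᵀ
v_2 = (1, 0, 0)ᵀ

Let N = A − (2)·I. We want v_2 with N^2 v_2 = 0 but N^1 v_2 ≠ 0; then v_{j-1} := N · v_j for j = 2, …, 2.

Pick v_2 = (1, 0, 0)ᵀ.
Then v_1 = N · v_2 = (-1, 1, -2)ᵀ.

Sanity check: (A − (2)·I) v_1 = (0, 0, 0)ᵀ = 0. ✓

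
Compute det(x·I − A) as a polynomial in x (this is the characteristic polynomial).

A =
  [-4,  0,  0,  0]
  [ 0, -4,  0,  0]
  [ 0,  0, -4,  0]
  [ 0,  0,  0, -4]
x^4 + 16*x^3 + 96*x^2 + 256*x + 256

Expanding det(x·I − A) (e.g. by cofactor expansion or by noting that A is similar to its Jordan form J, which has the same characteristic polynomial as A) gives
  χ_A(x) = x^4 + 16*x^3 + 96*x^2 + 256*x + 256
which factors as (x + 4)^4. The eigenvalues (with algebraic multiplicities) are λ = -4 with multiplicity 4.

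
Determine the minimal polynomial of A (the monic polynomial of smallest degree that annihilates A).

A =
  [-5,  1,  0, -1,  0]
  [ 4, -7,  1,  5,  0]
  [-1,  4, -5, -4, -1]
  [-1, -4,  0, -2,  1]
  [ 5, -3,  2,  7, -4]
x^5 + 23*x^4 + 211*x^3 + 965*x^2 + 2200*x + 2000

The characteristic polynomial is χ_A(x) = (x + 4)^2*(x + 5)^3, so the eigenvalues are known. The minimal polynomial is
  m_A(x) = Π_λ (x − λ)^{k_λ}
where k_λ is the size of the *largest* Jordan block for λ (equivalently, the smallest k with (A − λI)^k v = 0 for every generalised eigenvector v of λ).

  λ = -5: largest Jordan block has size 3, contributing (x + 5)^3
  λ = -4: largest Jordan block has size 2, contributing (x + 4)^2

So m_A(x) = (x + 4)^2*(x + 5)^3 = x^5 + 23*x^4 + 211*x^3 + 965*x^2 + 2200*x + 2000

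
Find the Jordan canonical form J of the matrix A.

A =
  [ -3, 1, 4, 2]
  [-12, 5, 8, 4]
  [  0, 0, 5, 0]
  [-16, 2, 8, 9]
J_2(3) ⊕ J_1(5) ⊕ J_1(5)

The characteristic polynomial is
  det(x·I − A) = x^4 - 16*x^3 + 94*x^2 - 240*x + 225 = (x - 5)^2*(x - 3)^2

Eigenvalues and multiplicities (the geometric multiplicity of λ is n − rank(A − λI), which equals the number of Jordan blocks for λ):
  λ = 3: algebraic multiplicity = 2, geometric multiplicity = 1
  λ = 5: algebraic multiplicity = 2, geometric multiplicity = 2

Determining the block sizes for each eigenvalue:
  λ = 3: one block (gm = 1), so the single block has size am = 2 → block sizes [2]
  λ = 5: gm = am = 2, so every block has size 1 → block sizes [1, 1]

Assembling the blocks gives a Jordan form
J =
  [3, 1, 0, 0]
  [0, 3, 0, 0]
  [0, 0, 5, 0]
  [0, 0, 0, 5]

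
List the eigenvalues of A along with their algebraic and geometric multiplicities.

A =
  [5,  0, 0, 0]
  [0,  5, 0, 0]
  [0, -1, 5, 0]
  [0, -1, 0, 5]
λ = 5: alg = 4, geom = 3

Step 1 — factor the characteristic polynomial to read off the algebraic multiplicities:
  χ_A(x) = (x - 5)^4

Step 2 — compute geometric multiplicities via the rank-nullity identity g(λ) = n − rank(A − λI):
  rank(A − (5)·I) = 1, so dim ker(A − (5)·I) = n − 1 = 3

Summary:
  λ = 5: algebraic multiplicity = 4, geometric multiplicity = 3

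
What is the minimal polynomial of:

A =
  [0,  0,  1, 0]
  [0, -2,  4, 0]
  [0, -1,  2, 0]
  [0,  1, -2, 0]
x^3

The characteristic polynomial is χ_A(x) = x^4, so the eigenvalues are known. The minimal polynomial is
  m_A(x) = Π_λ (x − λ)^{k_λ}
where k_λ is the size of the *largest* Jordan block for λ (equivalently, the smallest k with (A − λI)^k v = 0 for every generalised eigenvector v of λ).

  λ = 0: largest Jordan block has size 3, contributing (x − 0)^3

So m_A(x) = x^3 = x^3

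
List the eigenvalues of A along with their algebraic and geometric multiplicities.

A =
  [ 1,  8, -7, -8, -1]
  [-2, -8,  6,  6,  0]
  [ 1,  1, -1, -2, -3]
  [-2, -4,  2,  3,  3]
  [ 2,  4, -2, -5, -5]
λ = -2: alg = 5, geom = 2

Step 1 — factor the characteristic polynomial to read off the algebraic multiplicities:
  χ_A(x) = (x + 2)^5

Step 2 — compute geometric multiplicities via the rank-nullity identity g(λ) = n − rank(A − λI):
  rank(A − (-2)·I) = 3, so dim ker(A − (-2)·I) = n − 3 = 2

Summary:
  λ = -2: algebraic multiplicity = 5, geometric multiplicity = 2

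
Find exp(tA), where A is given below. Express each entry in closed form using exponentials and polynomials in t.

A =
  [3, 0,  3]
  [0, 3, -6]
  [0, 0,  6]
e^{tA} =
  [exp(3*t), 0, exp(6*t) - exp(3*t)]
  [0, exp(3*t), -2*exp(6*t) + 2*exp(3*t)]
  [0, 0, exp(6*t)]

Strategy: write A = P · J · P⁻¹ where J is a Jordan canonical form, so e^{tA} = P · e^{tJ} · P⁻¹, and e^{tJ} can be computed block-by-block.

A has Jordan form
J =
  [3, 0, 0]
  [0, 3, 0]
  [0, 0, 6]
(up to reordering of blocks).

Per-block formulas:
  For a 1×1 block at λ = 3: exp(t · [3]) = [e^(3t)].
  For a 1×1 block at λ = 6: exp(t · [6]) = [e^(6t)].

After assembling e^{tJ} and conjugating by P, we get:

e^{tA} =
  [exp(3*t), 0, exp(6*t) - exp(3*t)]
  [0, exp(3*t), -2*exp(6*t) + 2*exp(3*t)]
  [0, 0, exp(6*t)]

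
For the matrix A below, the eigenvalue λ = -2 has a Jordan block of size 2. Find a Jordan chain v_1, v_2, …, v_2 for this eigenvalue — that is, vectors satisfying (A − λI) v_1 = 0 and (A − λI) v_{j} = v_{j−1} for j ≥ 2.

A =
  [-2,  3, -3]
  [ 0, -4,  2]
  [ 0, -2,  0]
A Jordan chain for λ = -2 of length 2:
v_1 = (3, -2, -2)ᵀ
v_2 = (0, 1, 0)ᵀ

Let N = A − (-2)·I. We want v_2 with N^2 v_2 = 0 but N^1 v_2 ≠ 0; then v_{j-1} := N · v_j for j = 2, …, 2.

Pick v_2 = (0, 1, 0)ᵀ.
Then v_1 = N · v_2 = (3, -2, -2)ᵀ.

Sanity check: (A − (-2)·I) v_1 = (0, 0, 0)ᵀ = 0. ✓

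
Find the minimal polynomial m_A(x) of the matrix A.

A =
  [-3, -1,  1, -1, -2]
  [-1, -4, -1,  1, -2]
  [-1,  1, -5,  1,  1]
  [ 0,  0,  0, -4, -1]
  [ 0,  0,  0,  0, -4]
x^3 + 12*x^2 + 48*x + 64

The characteristic polynomial is χ_A(x) = (x + 4)^5, so the eigenvalues are known. The minimal polynomial is
  m_A(x) = Π_λ (x − λ)^{k_λ}
where k_λ is the size of the *largest* Jordan block for λ (equivalently, the smallest k with (A − λI)^k v = 0 for every generalised eigenvector v of λ).

  λ = -4: largest Jordan block has size 3, contributing (x + 4)^3

So m_A(x) = (x + 4)^3 = x^3 + 12*x^2 + 48*x + 64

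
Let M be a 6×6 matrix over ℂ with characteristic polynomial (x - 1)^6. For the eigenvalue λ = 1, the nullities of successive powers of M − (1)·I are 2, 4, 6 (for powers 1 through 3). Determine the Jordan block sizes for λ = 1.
Block sizes for λ = 1: [3, 3]

From the dimensions of kernels of powers, the number of Jordan blocks of size at least j is d_j − d_{j−1} where d_j = dim ker(N^j) (with d_0 = 0). Computing the differences gives [2, 2, 2].
The number of blocks of size exactly k is (#blocks of size ≥ k) − (#blocks of size ≥ k + 1), so the partition is: 2 block(s) of size 3.
In nonincreasing order the block sizes are [3, 3].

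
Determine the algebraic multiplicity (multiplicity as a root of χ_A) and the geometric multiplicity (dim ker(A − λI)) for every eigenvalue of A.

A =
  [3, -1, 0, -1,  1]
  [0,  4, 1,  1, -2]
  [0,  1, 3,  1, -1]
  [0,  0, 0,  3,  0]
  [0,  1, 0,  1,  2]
λ = 3: alg = 5, geom = 3

Step 1 — factor the characteristic polynomial to read off the algebraic multiplicities:
  χ_A(x) = (x - 3)^5

Step 2 — compute geometric multiplicities via the rank-nullity identity g(λ) = n − rank(A − λI):
  rank(A − (3)·I) = 2, so dim ker(A − (3)·I) = n − 2 = 3

Summary:
  λ = 3: algebraic multiplicity = 5, geometric multiplicity = 3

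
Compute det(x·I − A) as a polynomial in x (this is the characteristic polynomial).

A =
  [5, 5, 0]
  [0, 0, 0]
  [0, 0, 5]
x^3 - 10*x^2 + 25*x

Expanding det(x·I − A) (e.g. by cofactor expansion or by noting that A is similar to its Jordan form J, which has the same characteristic polynomial as A) gives
  χ_A(x) = x^3 - 10*x^2 + 25*x
which factors as x*(x - 5)^2. The eigenvalues (with algebraic multiplicities) are λ = 0 with multiplicity 1, λ = 5 with multiplicity 2.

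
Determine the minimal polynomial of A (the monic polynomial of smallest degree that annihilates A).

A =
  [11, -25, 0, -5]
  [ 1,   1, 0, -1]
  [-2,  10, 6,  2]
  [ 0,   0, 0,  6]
x^2 - 12*x + 36

The characteristic polynomial is χ_A(x) = (x - 6)^4, so the eigenvalues are known. The minimal polynomial is
  m_A(x) = Π_λ (x − λ)^{k_λ}
where k_λ is the size of the *largest* Jordan block for λ (equivalently, the smallest k with (A − λI)^k v = 0 for every generalised eigenvector v of λ).

  λ = 6: largest Jordan block has size 2, contributing (x − 6)^2

So m_A(x) = (x - 6)^2 = x^2 - 12*x + 36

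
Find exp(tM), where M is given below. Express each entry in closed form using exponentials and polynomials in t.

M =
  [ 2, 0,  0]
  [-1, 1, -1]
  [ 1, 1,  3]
e^{tM} =
  [exp(2*t), 0, 0]
  [-t*exp(2*t), -t*exp(2*t) + exp(2*t), -t*exp(2*t)]
  [t*exp(2*t), t*exp(2*t), t*exp(2*t) + exp(2*t)]

Strategy: write M = P · J · P⁻¹ where J is a Jordan canonical form, so e^{tM} = P · e^{tJ} · P⁻¹, and e^{tJ} can be computed block-by-block.

M has Jordan form
J =
  [2, 1, 0]
  [0, 2, 0]
  [0, 0, 2]
(up to reordering of blocks).

Per-block formulas:
  For a 2×2 Jordan block J_2(2): exp(t · J_2(2)) = e^(2t)·(I + t·N), where N is the 2×2 nilpotent shift.
  For a 1×1 block at λ = 2: exp(t · [2]) = [e^(2t)].

After assembling e^{tJ} and conjugating by P, we get:

e^{tM} =
  [exp(2*t), 0, 0]
  [-t*exp(2*t), -t*exp(2*t) + exp(2*t), -t*exp(2*t)]
  [t*exp(2*t), t*exp(2*t), t*exp(2*t) + exp(2*t)]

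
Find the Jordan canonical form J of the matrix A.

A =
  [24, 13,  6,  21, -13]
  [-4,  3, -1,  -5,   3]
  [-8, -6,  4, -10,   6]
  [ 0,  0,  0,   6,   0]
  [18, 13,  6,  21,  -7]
J_3(6) ⊕ J_1(6) ⊕ J_1(6)

The characteristic polynomial is
  det(x·I − A) = x^5 - 30*x^4 + 360*x^3 - 2160*x^2 + 6480*x - 7776 = (x - 6)^5

Eigenvalues and multiplicities (the geometric multiplicity of λ is n − rank(A − λI), which equals the number of Jordan blocks for λ):
  λ = 6: algebraic multiplicity = 5, geometric multiplicity = 3

Determining the block sizes for each eigenvalue:
  λ = 6: with am = 5 and gm = 3, the partition is not yet determined (e.g. several partitions of 5 into 3 parts exist). Let N = A − (6)·I. Computing rank(N^1) = 2, rank(N^2) = 1, rank(N^3) = 0; the number of blocks of size ≥ j is rank(N^{j−1}) − rank(N^j), giving [3, 1, 1]. So we have 1 block(s) of size 3, 2 block(s) of size 1 → block sizes [3, 1, 1]

Assembling the blocks gives a Jordan form
J =
  [6, 1, 0, 0, 0]
  [0, 6, 1, 0, 0]
  [0, 0, 6, 0, 0]
  [0, 0, 0, 6, 0]
  [0, 0, 0, 0, 6]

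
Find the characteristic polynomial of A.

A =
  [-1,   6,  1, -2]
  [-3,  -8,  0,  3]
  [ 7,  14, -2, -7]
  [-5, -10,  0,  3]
x^4 + 8*x^3 + 24*x^2 + 32*x + 16

Expanding det(x·I − A) (e.g. by cofactor expansion or by noting that A is similar to its Jordan form J, which has the same characteristic polynomial as A) gives
  χ_A(x) = x^4 + 8*x^3 + 24*x^2 + 32*x + 16
which factors as (x + 2)^4. The eigenvalues (with algebraic multiplicities) are λ = -2 with multiplicity 4.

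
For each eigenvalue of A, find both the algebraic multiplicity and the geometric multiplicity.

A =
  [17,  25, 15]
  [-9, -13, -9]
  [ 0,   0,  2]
λ = 2: alg = 3, geom = 2

Step 1 — factor the characteristic polynomial to read off the algebraic multiplicities:
  χ_A(x) = (x - 2)^3

Step 2 — compute geometric multiplicities via the rank-nullity identity g(λ) = n − rank(A − λI):
  rank(A − (2)·I) = 1, so dim ker(A − (2)·I) = n − 1 = 2

Summary:
  λ = 2: algebraic multiplicity = 3, geometric multiplicity = 2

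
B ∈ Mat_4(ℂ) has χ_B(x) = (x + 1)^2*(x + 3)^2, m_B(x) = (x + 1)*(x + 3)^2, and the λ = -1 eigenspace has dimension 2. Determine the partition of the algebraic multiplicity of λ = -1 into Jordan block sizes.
Block sizes for λ = -1: [1, 1]

Step 1 — from the characteristic polynomial, algebraic multiplicity of λ = -1 is 2. From dim ker(B − (-1)·I) = 2, there are exactly 2 Jordan blocks for λ = -1.
Step 2 — from the minimal polynomial, the factor (x + 1) tells us the largest block for λ = -1 has size 1.
Step 3 — with total size 2, 2 blocks, and largest block 1, the block sizes (in nonincreasing order) are [1, 1].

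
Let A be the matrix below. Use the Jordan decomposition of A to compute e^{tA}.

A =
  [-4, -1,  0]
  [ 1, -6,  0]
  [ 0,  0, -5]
e^{tA} =
  [t*exp(-5*t) + exp(-5*t), -t*exp(-5*t), 0]
  [t*exp(-5*t), -t*exp(-5*t) + exp(-5*t), 0]
  [0, 0, exp(-5*t)]

Strategy: write A = P · J · P⁻¹ where J is a Jordan canonical form, so e^{tA} = P · e^{tJ} · P⁻¹, and e^{tJ} can be computed block-by-block.

A has Jordan form
J =
  [-5,  1,  0]
  [ 0, -5,  0]
  [ 0,  0, -5]
(up to reordering of blocks).

Per-block formulas:
  For a 2×2 Jordan block J_2(-5): exp(t · J_2(-5)) = e^(-5t)·(I + t·N), where N is the 2×2 nilpotent shift.
  For a 1×1 block at λ = -5: exp(t · [-5]) = [e^(-5t)].

After assembling e^{tJ} and conjugating by P, we get:

e^{tA} =
  [t*exp(-5*t) + exp(-5*t), -t*exp(-5*t), 0]
  [t*exp(-5*t), -t*exp(-5*t) + exp(-5*t), 0]
  [0, 0, exp(-5*t)]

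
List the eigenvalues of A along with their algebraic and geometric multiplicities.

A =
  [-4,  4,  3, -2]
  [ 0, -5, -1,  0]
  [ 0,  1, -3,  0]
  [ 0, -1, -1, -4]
λ = -4: alg = 4, geom = 2

Step 1 — factor the characteristic polynomial to read off the algebraic multiplicities:
  χ_A(x) = (x + 4)^4

Step 2 — compute geometric multiplicities via the rank-nullity identity g(λ) = n − rank(A − λI):
  rank(A − (-4)·I) = 2, so dim ker(A − (-4)·I) = n − 2 = 2

Summary:
  λ = -4: algebraic multiplicity = 4, geometric multiplicity = 2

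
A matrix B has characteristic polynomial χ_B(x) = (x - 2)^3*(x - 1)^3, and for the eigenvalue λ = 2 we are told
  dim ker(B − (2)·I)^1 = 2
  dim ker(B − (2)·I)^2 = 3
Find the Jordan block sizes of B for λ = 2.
Block sizes for λ = 2: [2, 1]

From the dimensions of kernels of powers, the number of Jordan blocks of size at least j is d_j − d_{j−1} where d_j = dim ker(N^j) (with d_0 = 0). Computing the differences gives [2, 1].
The number of blocks of size exactly k is (#blocks of size ≥ k) − (#blocks of size ≥ k + 1), so the partition is: 1 block(s) of size 1, 1 block(s) of size 2.
In nonincreasing order the block sizes are [2, 1].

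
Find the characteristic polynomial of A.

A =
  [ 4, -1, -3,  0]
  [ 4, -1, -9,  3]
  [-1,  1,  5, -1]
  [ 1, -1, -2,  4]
x^4 - 12*x^3 + 54*x^2 - 108*x + 81

Expanding det(x·I − A) (e.g. by cofactor expansion or by noting that A is similar to its Jordan form J, which has the same characteristic polynomial as A) gives
  χ_A(x) = x^4 - 12*x^3 + 54*x^2 - 108*x + 81
which factors as (x - 3)^4. The eigenvalues (with algebraic multiplicities) are λ = 3 with multiplicity 4.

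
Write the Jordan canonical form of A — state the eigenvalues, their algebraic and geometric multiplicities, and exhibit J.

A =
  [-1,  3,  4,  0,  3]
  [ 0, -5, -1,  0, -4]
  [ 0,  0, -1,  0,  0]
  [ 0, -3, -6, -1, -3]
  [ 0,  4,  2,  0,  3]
J_3(-1) ⊕ J_1(-1) ⊕ J_1(-1)

The characteristic polynomial is
  det(x·I − A) = x^5 + 5*x^4 + 10*x^3 + 10*x^2 + 5*x + 1 = (x + 1)^5

Eigenvalues and multiplicities (the geometric multiplicity of λ is n − rank(A − λI), which equals the number of Jordan blocks for λ):
  λ = -1: algebraic multiplicity = 5, geometric multiplicity = 3

Determining the block sizes for each eigenvalue:
  λ = -1: with am = 5 and gm = 3, the partition is not yet determined (e.g. several partitions of 5 into 3 parts exist). Let N = A − (-1)·I. Computing rank(N^1) = 2, rank(N^2) = 1, rank(N^3) = 0; the number of blocks of size ≥ j is rank(N^{j−1}) − rank(N^j), giving [3, 1, 1]. So we have 1 block(s) of size 3, 2 block(s) of size 1 → block sizes [3, 1, 1]

Assembling the blocks gives a Jordan form
J =
  [-1,  1,  0,  0,  0]
  [ 0, -1,  1,  0,  0]
  [ 0,  0, -1,  0,  0]
  [ 0,  0,  0, -1,  0]
  [ 0,  0,  0,  0, -1]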